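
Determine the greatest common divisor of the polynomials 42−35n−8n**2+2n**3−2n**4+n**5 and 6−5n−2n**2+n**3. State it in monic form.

6−5n−2n**2+n**3

Repeated division with remainder:
  n**5−2n**4+2n**3−8n**2−35n+42 = (n**2+7)(n**3−2n**2−5n+6) + (0)
The last nonzero remainder n**3−2n**2−5n+6 is already monic.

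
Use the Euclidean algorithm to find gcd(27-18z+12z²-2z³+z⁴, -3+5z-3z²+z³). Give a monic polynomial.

Apply the Euclidean algorithm:
  z⁴-2z³+12z²-18z+27 = (z+1)(z³-3z²+5z-3) + (10z²-20z+30)
  z³-3z²+5z-3 = ((1/10)z-1/10)(10z²-20z+30) + (0)
Last nonzero remainder: 10z²-20z+30. Dividing through by 10 gives the monic gcd z²-2z+3.

3-2z+z²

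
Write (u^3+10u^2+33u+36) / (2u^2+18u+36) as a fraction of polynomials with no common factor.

Euclidean algorithm in ℚ[u]:
  u^3+10u^2+33u+36 = ((1/2)u+1/2)(2u^2+18u+36) + (6u+18)
  2u^2+18u+36 = ((1/3)u+2)(6u+18) + (0)
Last nonzero remainder: 6u+18. Dividing through by 6 gives the monic gcd u+3.
Cancel u+3 from numerator and denominator to get the reduced form.

(u^2+7u+12)/(2u+12)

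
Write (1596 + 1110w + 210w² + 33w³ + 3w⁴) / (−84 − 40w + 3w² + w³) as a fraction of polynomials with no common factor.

Repeated division with remainder:
  3w⁴ + 33w³ + 210w² + 1110w + 1596 = (3w + 24)(w³ + 3w² − 40w − 84) + (258w² + 2322w + 3612)
  w³ + 3w² − 40w − 84 = ((1/258)w − 1/43)(258w² + 2322w + 3612) + (0)
Last nonzero remainder: 258w² + 2322w + 3612. Dividing through by 258 gives the monic gcd w² + 9w + 14.
Cancel w² + 9w + 14 from numerator and denominator to get the reduced form.

(114 + 6w + 3w²)/(−6 + w)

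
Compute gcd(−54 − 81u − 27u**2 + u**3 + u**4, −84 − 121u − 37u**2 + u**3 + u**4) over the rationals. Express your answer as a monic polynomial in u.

By polynomial division,
  u**4 + u**3 − 27u**2 − 81u − 54 = (u**4 + u**3 − 37u**2 − 121u − 84) + (10u**2 + 40u + 30)
  u**4 + u**3 − 37u**2 − 121u − 84 = ((1/10)u**2 − (3/10)u − 14/5)(10u**2 + 40u + 30) + (0)
Last nonzero remainder: 10u**2 + 40u + 30. Dividing through by 10 gives the monic gcd u**2 + 4u + 3.

3 + 4u + u**2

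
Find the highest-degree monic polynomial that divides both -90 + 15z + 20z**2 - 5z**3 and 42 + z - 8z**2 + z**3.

By polynomial division,
  -5z**3 + 20z**2 + 15z - 90 = (-5)(z**3 - 8z**2 + z + 42) + (-20z**2 + 20z + 120)
  z**3 - 8z**2 + z + 42 = (-(1/20)z + 7/20)(-20z**2 + 20z + 120) + (0)
Last nonzero remainder: -20z**2 + 20z + 120. Dividing through by -20 gives the monic gcd z**2 - z - 6.

-6 - z + z**2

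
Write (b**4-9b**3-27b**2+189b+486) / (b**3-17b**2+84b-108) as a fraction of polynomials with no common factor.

Repeated division with remainder:
  b**4-9b**3-27b**2+189b+486 = (b+8)(b**3-17b**2+84b-108) + (25b**2-375b+1350)
  b**3-17b**2+84b-108 = ((1/25)b-2/25)(25b**2-375b+1350) + (0)
Last nonzero remainder: 25b**2-375b+1350. Dividing through by 25 gives the monic gcd b**2-15b+54.
Cancel b**2-15b+54 from numerator and denominator to get the reduced form.

(b**2+6b+9)/(b-2)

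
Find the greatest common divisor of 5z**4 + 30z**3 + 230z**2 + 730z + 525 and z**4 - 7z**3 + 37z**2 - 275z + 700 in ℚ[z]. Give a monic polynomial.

z**2 + 2z + 35

Repeated division with remainder:
  5z**4 + 30z**3 + 230z**2 + 730z + 525 = (5)(z**4 - 7z**3 + 37z**2 - 275z + 700) + (65z**3 + 45z**2 + 2105z - 2975)
  z**4 - 7z**3 + 37z**2 - 275z + 700 = ((1/65)z - 20/169)(65z**3 + 45z**2 + 2105z - 2975) + ((1680/169)z**2 + (3360/169)z + 58800/169)
  65z**3 + 45z**2 + 2105z - 2975 = ((2197/336)z - 2873/336)((1680/169)z**2 + (3360/169)z + 58800/169) + (0)
Last nonzero remainder: (1680/169)z**2 + (3360/169)z + 58800/169. Dividing through by 1680/169 gives the monic gcd z**2 + 2z + 35.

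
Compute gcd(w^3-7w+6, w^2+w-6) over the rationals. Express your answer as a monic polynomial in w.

w^2+w-6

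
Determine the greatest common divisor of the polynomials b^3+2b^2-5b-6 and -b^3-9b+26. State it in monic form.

b-2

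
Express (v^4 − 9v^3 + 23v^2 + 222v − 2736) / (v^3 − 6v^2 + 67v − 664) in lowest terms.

Repeated division with remainder:
  v^4 − 9v^3 + 23v^2 + 222v − 2736 = (v − 3)(v^3 − 6v^2 + 67v − 664) + (−62v^2 + 1087v − 4728)
  v^3 − 6v^2 + 67v − 664 = (−(1/62)v − 715/3844)(−62v^2 + 1087v − 4728) + ((741617/3844)v − 1483234/961)
  −62v^2 + 1087v − 4728 = (−(238328/741617)v + 2271804/741617)((741617/3844)v − 1483234/961) + (0)
Last nonzero remainder: (741617/3844)v − 1483234/961. Dividing through by 741617/3844 gives the monic gcd v − 8.
Cancel v − 8 from numerator and denominator to get the reduced form.

(v^3 − v^2 + 15v + 342)/(v^2 + 2v + 83)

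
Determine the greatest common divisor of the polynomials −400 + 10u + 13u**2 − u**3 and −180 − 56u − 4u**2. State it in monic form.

5 + u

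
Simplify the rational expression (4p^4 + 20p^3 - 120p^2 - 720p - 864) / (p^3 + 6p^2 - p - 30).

Euclidean algorithm in ℚ[p]:
  4p^4 + 20p^3 - 120p^2 - 720p - 864 = (4p - 4)(p^3 + 6p^2 - p - 30) + (-92p^2 - 604p - 984)
  p^3 + 6p^2 - p - 30 = (-(1/92)p + 13/2116)(-92p^2 - 604p - 984) + (-(4224/529)p - 12672/529)
  -92p^2 - 604p - 984 = ((12167/1056)p + 21689/528)(-(4224/529)p - 12672/529) + (0)
Last nonzero remainder: -(4224/529)p - 12672/529. Dividing through by -4224/529 gives the monic gcd p + 3.
Cancel p + 3 from numerator and denominator to get the reduced form.

(4p^3 + 8p^2 - 144p - 288)/(p^2 + 3p - 10)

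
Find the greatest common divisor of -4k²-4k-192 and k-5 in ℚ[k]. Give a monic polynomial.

1

Repeated division with remainder:
  -4k²-4k-192 = (-4k-24)(k-5) + (-312)
  k-5 = (-(1/312)k+5/312)(-312) + (0)
The last nonzero remainder is the constant -312, so the polynomials are coprime and gcd = 1.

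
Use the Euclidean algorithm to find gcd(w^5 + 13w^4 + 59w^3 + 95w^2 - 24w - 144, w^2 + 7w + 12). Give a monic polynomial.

w^2 + 7w + 12

By polynomial division,
  w^5 + 13w^4 + 59w^3 + 95w^2 - 24w - 144 = (w^3 + 6w^2 + 5w - 12)(w^2 + 7w + 12) + (0)
The last nonzero remainder w^2 + 7w + 12 is already monic.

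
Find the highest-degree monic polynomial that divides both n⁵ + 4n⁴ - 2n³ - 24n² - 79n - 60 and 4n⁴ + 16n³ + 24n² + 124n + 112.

n² + 5n + 4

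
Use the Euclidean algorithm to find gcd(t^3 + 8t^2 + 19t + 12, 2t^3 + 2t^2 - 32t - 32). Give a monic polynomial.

t^2 + 5t + 4

Apply the Euclidean algorithm:
  t^3 + 8t^2 + 19t + 12 = (1/2)(2t^3 + 2t^2 - 32t - 32) + (7t^2 + 35t + 28)
  2t^3 + 2t^2 - 32t - 32 = ((2/7)t - 8/7)(7t^2 + 35t + 28) + (0)
Last nonzero remainder: 7t^2 + 35t + 28. Dividing through by 7 gives the monic gcd t^2 + 5t + 4.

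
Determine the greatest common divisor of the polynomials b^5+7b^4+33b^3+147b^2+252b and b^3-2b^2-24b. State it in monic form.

b^2+4b

By polynomial division,
  b^5+7b^4+33b^3+147b^2+252b = (b^2+9b+75)(b^3-2b^2-24b) + (513b^2+2052b)
  b^3-2b^2-24b = ((1/513)b-2/171)(513b^2+2052b) + (0)
Last nonzero remainder: 513b^2+2052b. Dividing through by 513 gives the monic gcd b^2+4b.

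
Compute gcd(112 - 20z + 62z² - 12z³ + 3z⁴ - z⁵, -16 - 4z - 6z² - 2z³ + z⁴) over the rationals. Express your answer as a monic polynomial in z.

Euclidean algorithm in ℚ[z]:
  -z⁵ + 3z⁴ - 12z³ + 62z² - 20z + 112 = (-z + 1)(z⁴ - 2z³ - 6z² - 4z - 16) + (-16z³ + 64z² - 32z + 128)
  z⁴ - 2z³ - 6z² - 4z - 16 = (-(1/16)z - 1/8)(-16z³ + 64z² - 32z + 128) + (0)
Last nonzero remainder: -16z³ + 64z² - 32z + 128. Dividing through by -16 gives the monic gcd z³ - 4z² + 2z - 8.

-8 + 2z - 4z² + z³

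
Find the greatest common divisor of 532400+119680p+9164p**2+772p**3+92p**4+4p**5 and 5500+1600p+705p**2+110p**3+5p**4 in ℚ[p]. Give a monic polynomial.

Apply the Euclidean algorithm:
  4p**5+92p**4+772p**3+9164p**2+119680p+532400 = ((4/5)p+4/5)(5p**4+110p**3+705p**2+1600p+5500) + (120p**3+7320p**2+114000p+528000)
  5p**4+110p**3+705p**2+1600p+5500 = ((1/24)p−13/8)(120p**3+7320p**2+114000p+528000) + (7850p**2+164850p+863500)
  120p**3+7320p**2+114000p+528000 = ((12/785)p+96/157)(7850p**2+164850p+863500) + (0)
Last nonzero remainder: 7850p**2+164850p+863500. Dividing through by 7850 gives the monic gcd p**2+21p+110.

110+21p+p**2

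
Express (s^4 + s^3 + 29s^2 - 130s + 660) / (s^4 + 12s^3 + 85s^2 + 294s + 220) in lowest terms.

By polynomial division,
  s^4 + s^3 + 29s^2 - 130s + 660 = (s^4 + 12s^3 + 85s^2 + 294s + 220) + (-11s^3 - 56s^2 - 424s + 440)
  s^4 + 12s^3 + 85s^2 + 294s + 220 = (-(1/11)s - 76/121)(-11s^3 - 56s^2 - 424s + 440) + ((1365/121)s^2 + (8190/121)s + 5460/11)
  -11s^3 - 56s^2 - 424s + 440 = (-(1331/1365)s + 242/273)((1365/121)s^2 + (8190/121)s + 5460/11) + (0)
Last nonzero remainder: (1365/121)s^2 + (8190/121)s + 5460/11. Dividing through by 1365/121 gives the monic gcd s^2 + 6s + 44.
Cancel s^2 + 6s + 44 from numerator and denominator to get the reduced form.

(s^2 - 5s + 15)/(s^2 + 6s + 5)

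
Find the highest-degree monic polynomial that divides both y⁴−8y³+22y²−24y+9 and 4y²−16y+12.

y²−4y+3

Apply the Euclidean algorithm:
  y⁴−8y³+22y²−24y+9 = ((1/4)y²−y+3/4)(4y²−16y+12) + (0)
Last nonzero remainder: 4y²−16y+12. Dividing through by 4 gives the monic gcd y²−4y+3.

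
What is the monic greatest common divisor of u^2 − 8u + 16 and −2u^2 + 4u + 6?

By polynomial division,
  u^2 − 8u + 16 = (−1/2)(−2u^2 + 4u + 6) + (−6u + 19)
  −2u^2 + 4u + 6 = ((1/3)u + 7/18)(−6u + 19) + (−25/18)
  −6u + 19 = ((108/25)u − 342/25)(−25/18) + (0)
The last nonzero remainder is the constant −25/18, so the polynomials are coprime and gcd = 1.

1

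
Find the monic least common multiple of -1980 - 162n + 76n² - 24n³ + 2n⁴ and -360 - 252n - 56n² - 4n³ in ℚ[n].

-29700 - 13320n - 741n² - 23n³ - 64n⁴ - n⁵ + n⁶

Apply the Euclidean algorithm:
  2n⁴ - 24n³ + 76n² - 162n - 1980 = (-(1/2)n + 13)(-4n³ - 56n² - 252n - 360) + (678n² + 2934n + 2700)
  -4n³ - 56n² - 252n - 360 = (-(2/339)n - 2186/38307)(678n² + 2934n + 2700) + (-(876480/12769)n - 2629440/12769)
  678n² + 2934n + 2700 = (-(1442897/146080)n - 191535/14608)(-(876480/12769)n - 2629440/12769) + (0)
Last nonzero remainder: -(876480/12769)n - 2629440/12769. Dividing through by -876480/12769 gives the monic gcd n + 3.
Then lcm(f, g) = f·g / gcd(f, g); expanding and making the result monic gives the answer.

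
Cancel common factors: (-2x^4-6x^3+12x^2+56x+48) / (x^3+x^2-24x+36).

(-2x^3-12x^2-24x-16)/(x^2+4x-12)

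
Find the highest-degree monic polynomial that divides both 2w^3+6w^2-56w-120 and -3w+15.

Apply the Euclidean algorithm:
  2w^3+6w^2-56w-120 = (-(2/3)w^2-(16/3)w-8)(-3w+15) + (0)
Last nonzero remainder: -3w+15. Dividing through by -3 gives the monic gcd w-5.

w-5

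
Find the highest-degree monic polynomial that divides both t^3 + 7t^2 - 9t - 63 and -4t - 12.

Apply the Euclidean algorithm:
  t^3 + 7t^2 - 9t - 63 = (-(1/4)t^2 - t + 21/4)(-4t - 12) + (0)
Last nonzero remainder: -4t - 12. Dividing through by -4 gives the monic gcd t + 3.

t + 3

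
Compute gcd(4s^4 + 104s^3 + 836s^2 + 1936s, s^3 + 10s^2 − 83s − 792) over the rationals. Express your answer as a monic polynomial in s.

s + 11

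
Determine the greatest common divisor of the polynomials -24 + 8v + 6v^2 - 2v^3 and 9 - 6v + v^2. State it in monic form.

Apply the Euclidean algorithm:
  -2v^3 + 6v^2 + 8v - 24 = (-2v - 6)(v^2 - 6v + 9) + (-10v + 30)
  v^2 - 6v + 9 = (-(1/10)v + 3/10)(-10v + 30) + (0)
Last nonzero remainder: -10v + 30. Dividing through by -10 gives the monic gcd v - 3.

-3 + v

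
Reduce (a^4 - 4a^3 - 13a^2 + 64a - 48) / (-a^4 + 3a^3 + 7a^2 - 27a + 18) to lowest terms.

By polynomial division,
  a^4 - 4a^3 - 13a^2 + 64a - 48 = (-1)(-a^4 + 3a^3 + 7a^2 - 27a + 18) + (-a^3 - 6a^2 + 37a - 30)
  -a^4 + 3a^3 + 7a^2 - 27a + 18 = (a - 9)(-a^3 - 6a^2 + 37a - 30) + (-84a^2 + 336a - 252)
  -a^3 - 6a^2 + 37a - 30 = ((1/84)a + 5/42)(-84a^2 + 336a - 252) + (0)
Last nonzero remainder: -84a^2 + 336a - 252. Dividing through by -84 gives the monic gcd a^2 - 4a + 3.
Cancel a^2 - 4a + 3 from numerator and denominator to get the reduced form.

(-a^2 + 16)/(a^2 + a - 6)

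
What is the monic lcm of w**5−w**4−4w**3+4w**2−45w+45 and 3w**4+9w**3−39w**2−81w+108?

Repeated division with remainder:
  w**5−w**4−4w**3+4w**2−45w+45 = ((1/3)w−4/3)(3w**4+9w**3−39w**2−81w+108) + (21w**3−21w**2−189w+189)
  3w**4+9w**3−39w**2−81w+108 = ((1/7)w+4/7)(21w**3−21w**2−189w+189) + (0)
Last nonzero remainder: 21w**3−21w**2−189w+189. Dividing through by 21 gives the monic gcd w**3−w**2−9w+9.
Then lcm(f, g) = f·g / gcd(f, g); expanding and making the result monic gives the answer.

w**6+3w**5−8w**4−12w**3−29w**2−135w+180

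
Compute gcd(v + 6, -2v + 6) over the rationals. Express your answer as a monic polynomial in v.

1

Euclidean algorithm in ℚ[v]:
  v + 6 = (-1/2)(-2v + 6) + (9)
  -2v + 6 = (-(2/9)v + 2/3)(9) + (0)
The last nonzero remainder is the constant 9, so the polynomials are coprime and gcd = 1.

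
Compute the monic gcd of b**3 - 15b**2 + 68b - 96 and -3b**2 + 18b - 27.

b - 3

Repeated division with remainder:
  b**3 - 15b**2 + 68b - 96 = (-(1/3)b + 3)(-3b**2 + 18b - 27) + (5b - 15)
  -3b**2 + 18b - 27 = (-(3/5)b + 9/5)(5b - 15) + (0)
Last nonzero remainder: 5b - 15. Dividing through by 5 gives the monic gcd b - 3.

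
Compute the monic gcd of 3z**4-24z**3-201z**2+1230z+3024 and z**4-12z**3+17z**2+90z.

Euclidean algorithm in ℚ[z]:
  3z**4-24z**3-201z**2+1230z+3024 = (3)(z**4-12z**3+17z**2+90z) + (12z**3-252z**2+960z+3024)
  z**4-12z**3+17z**2+90z = ((1/12)z+3/4)(12z**3-252z**2+960z+3024) + (126z**2-882z-2268)
  12z**3-252z**2+960z+3024 = ((2/21)z-4/3)(126z**2-882z-2268) + (0)
Last nonzero remainder: 126z**2-882z-2268. Dividing through by 126 gives the monic gcd z**2-7z-18.

z**2-7z-18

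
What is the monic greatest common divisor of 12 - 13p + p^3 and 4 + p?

4 + p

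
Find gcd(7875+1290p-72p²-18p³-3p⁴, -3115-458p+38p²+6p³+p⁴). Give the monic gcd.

-35-2p+p²

Repeated division with remainder:
  -3p⁴-18p³-72p²+1290p+7875 = (-3)(p⁴+6p³+38p²-458p-3115) + (42p²-84p-1470)
  p⁴+6p³+38p²-458p-3115 = ((1/42)p²+(4/21)p+89/42)(42p²-84p-1470) + (0)
Last nonzero remainder: 42p²-84p-1470. Dividing through by 42 gives the monic gcd p²-2p-35.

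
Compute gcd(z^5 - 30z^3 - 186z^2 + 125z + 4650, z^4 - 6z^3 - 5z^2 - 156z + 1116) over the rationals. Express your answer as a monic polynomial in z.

z^3 - 5z - 186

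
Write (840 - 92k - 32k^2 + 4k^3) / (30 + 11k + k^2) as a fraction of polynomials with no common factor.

(168 - 52k + 4k^2)/(6 + k)

Euclidean algorithm in ℚ[k]:
  4k^3 - 32k^2 - 92k + 840 = (4k - 76)(k^2 + 11k + 30) + (624k + 3120)
  k^2 + 11k + 30 = ((1/624)k + 1/104)(624k + 3120) + (0)
Last nonzero remainder: 624k + 3120. Dividing through by 624 gives the monic gcd k + 5.
Cancel k + 5 from numerator and denominator to get the reduced form.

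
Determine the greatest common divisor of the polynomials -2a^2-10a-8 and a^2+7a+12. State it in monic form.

a+4

Repeated division with remainder:
  -2a^2-10a-8 = (-2)(a^2+7a+12) + (4a+16)
  a^2+7a+12 = ((1/4)a+3/4)(4a+16) + (0)
Last nonzero remainder: 4a+16. Dividing through by 4 gives the monic gcd a+4.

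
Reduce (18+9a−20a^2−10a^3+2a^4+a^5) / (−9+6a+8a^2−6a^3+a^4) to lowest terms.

By polynomial division,
  a^5+2a^4−10a^3−20a^2+9a+18 = (a+8)(a^4−6a^3+8a^2+6a−9) + (30a^3−90a^2−30a+90)
  a^4−6a^3+8a^2+6a−9 = ((1/30)a−1/10)(30a^3−90a^2−30a+90) + (0)
Last nonzero remainder: 30a^3−90a^2−30a+90. Dividing through by 30 gives the monic gcd a^3−3a^2−a+3.
Cancel a^3−3a^2−a+3 from numerator and denominator to get the reduced form.

(6+5a+a^2)/(−3+a)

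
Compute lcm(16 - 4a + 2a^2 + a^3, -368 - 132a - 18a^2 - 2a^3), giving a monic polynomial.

736 - 104a + 88a^2 + 52a^3 + 7a^4 + a^5

By polynomial division,
  a^3 + 2a^2 - 4a + 16 = (-1/2)(-2a^3 - 18a^2 - 132a - 368) + (-7a^2 - 70a - 168)
  -2a^3 - 18a^2 - 132a - 368 = ((2/7)a - 2/7)(-7a^2 - 70a - 168) + (-104a - 416)
  -7a^2 - 70a - 168 = ((7/104)a + 21/52)(-104a - 416) + (0)
Last nonzero remainder: -104a - 416. Dividing through by -104 gives the monic gcd a + 4.
Then lcm(f, g) = f·g / gcd(f, g); expanding and making the result monic gives the answer.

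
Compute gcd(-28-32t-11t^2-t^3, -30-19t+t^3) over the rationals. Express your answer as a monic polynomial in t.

Euclidean algorithm in ℚ[t]:
  -t^3-11t^2-32t-28 = (-1)(t^3-19t-30) + (-11t^2-51t-58)
  t^3-19t-30 = (-(1/11)t+51/121)(-11t^2-51t-58) + (-(336/121)t-672/121)
  -11t^2-51t-58 = ((1331/336)t+3509/336)(-(336/121)t-672/121) + (0)
Last nonzero remainder: -(336/121)t-672/121. Dividing through by -336/121 gives the monic gcd t+2.

2+t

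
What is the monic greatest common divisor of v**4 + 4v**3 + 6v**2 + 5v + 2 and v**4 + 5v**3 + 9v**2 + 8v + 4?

v**3 + 3v**2 + 3v + 2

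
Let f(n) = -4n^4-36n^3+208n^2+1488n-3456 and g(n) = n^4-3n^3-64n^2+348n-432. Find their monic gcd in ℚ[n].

n^3+n^2-60n+108

Apply the Euclidean algorithm:
  -4n^4-36n^3+208n^2+1488n-3456 = (-4)(n^4-3n^3-64n^2+348n-432) + (-48n^3-48n^2+2880n-5184)
  n^4-3n^3-64n^2+348n-432 = (-(1/48)n+1/12)(-48n^3-48n^2+2880n-5184) + (0)
Last nonzero remainder: -48n^3-48n^2+2880n-5184. Dividing through by -48 gives the monic gcd n^3+n^2-60n+108.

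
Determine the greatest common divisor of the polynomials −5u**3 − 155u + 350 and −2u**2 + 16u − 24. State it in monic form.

u − 2

Repeated division with remainder:
  −5u**3 − 155u + 350 = ((5/2)u + 20)(−2u**2 + 16u − 24) + (−415u + 830)
  −2u**2 + 16u − 24 = ((2/415)u − 12/415)(−415u + 830) + (0)
Last nonzero remainder: −415u + 830. Dividing through by −415 gives the monic gcd u − 2.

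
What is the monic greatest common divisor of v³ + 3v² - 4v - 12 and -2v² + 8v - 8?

v - 2

Apply the Euclidean algorithm:
  v³ + 3v² - 4v - 12 = (-(1/2)v - 7/2)(-2v² + 8v - 8) + (20v - 40)
  -2v² + 8v - 8 = (-(1/10)v + 1/5)(20v - 40) + (0)
Last nonzero remainder: 20v - 40. Dividing through by 20 gives the monic gcd v - 2.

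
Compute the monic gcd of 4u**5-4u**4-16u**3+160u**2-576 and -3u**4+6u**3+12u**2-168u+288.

u**3-6u**2+20u-24

Apply the Euclidean algorithm:
  4u**5-4u**4-16u**3+160u**2-576 = (-(4/3)u-4/3)(-3u**4+6u**3+12u**2-168u+288) + (8u**3-48u**2+160u-192)
  -3u**4+6u**3+12u**2-168u+288 = (-(3/8)u-3/2)(8u**3-48u**2+160u-192) + (0)
Last nonzero remainder: 8u**3-48u**2+160u-192. Dividing through by 8 gives the monic gcd u**3-6u**2+20u-24.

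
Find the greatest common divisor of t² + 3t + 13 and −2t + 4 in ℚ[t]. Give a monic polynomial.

By polynomial division,
  t² + 3t + 13 = (−(1/2)t − 5/2)(−2t + 4) + (23)
  −2t + 4 = (−(2/23)t + 4/23)(23) + (0)
The last nonzero remainder is the constant 23, so the polynomials are coprime and gcd = 1.

1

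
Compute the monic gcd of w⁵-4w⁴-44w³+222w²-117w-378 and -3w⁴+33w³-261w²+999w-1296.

By polynomial division,
  w⁵-4w⁴-44w³+222w²-117w-378 = (-(1/3)w-7/3)(-3w⁴+33w³-261w²+999w-1296) + (-54w³-54w²+1782w-3402)
  -3w⁴+33w³-261w²+999w-1296 = ((1/18)w-2/3)(-54w³-54w²+1782w-3402) + (-396w²+2376w-3564)
  -54w³-54w²+1782w-3402 = ((3/22)w+21/22)(-396w²+2376w-3564) + (0)
Last nonzero remainder: -396w²+2376w-3564. Dividing through by -396 gives the monic gcd w²-6w+9.

w²-6w+9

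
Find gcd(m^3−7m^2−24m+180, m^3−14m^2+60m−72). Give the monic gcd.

m^2−12m+36

Euclidean algorithm in ℚ[m]:
  m^3−7m^2−24m+180 = (m^3−14m^2+60m−72) + (7m^2−84m+252)
  m^3−14m^2+60m−72 = ((1/7)m−2/7)(7m^2−84m+252) + (0)
Last nonzero remainder: 7m^2−84m+252. Dividing through by 7 gives the monic gcd m^2−12m+36.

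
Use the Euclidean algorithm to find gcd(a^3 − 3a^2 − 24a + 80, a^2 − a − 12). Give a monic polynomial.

a − 4

By polynomial division,
  a^3 − 3a^2 − 24a + 80 = (a − 2)(a^2 − a − 12) + (−14a + 56)
  a^2 − a − 12 = (−(1/14)a − 3/14)(−14a + 56) + (0)
Last nonzero remainder: −14a + 56. Dividing through by −14 gives the monic gcd a − 4.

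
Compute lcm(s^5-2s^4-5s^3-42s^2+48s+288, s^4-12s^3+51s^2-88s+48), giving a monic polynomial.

Euclidean algorithm in ℚ[s]:
  s^5-2s^4-5s^3-42s^2+48s+288 = (s+10)(s^4-12s^3+51s^2-88s+48) + (64s^3-464s^2+880s-192)
  s^4-12s^3+51s^2-88s+48 = ((1/64)s-19/256)(64s^3-464s^2+880s-192) + ((45/16)s^2-(315/16)s+135/4)
  64s^3-464s^2+880s-192 = ((1024/45)s-256/45)((45/16)s^2-(315/16)s+135/4) + (0)
Last nonzero remainder: (45/16)s^2-(315/16)s+135/4. Dividing through by 45/16 gives the monic gcd s^2-7s+12.
Then lcm(f, g) = f·g / gcd(f, g); expanding and making the result monic gives the answer.

s^7-7s^6+9s^5-25s^4+238s^3-120s^2-1248s+1152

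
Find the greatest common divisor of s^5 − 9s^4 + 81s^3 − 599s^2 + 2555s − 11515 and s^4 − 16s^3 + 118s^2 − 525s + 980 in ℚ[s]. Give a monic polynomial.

s^3 − 12s^2 + 70s − 245

Euclidean algorithm in ℚ[s]:
  s^5 − 9s^4 + 81s^3 − 599s^2 + 2555s − 11515 = (s + 7)(s^4 − 16s^3 + 118s^2 − 525s + 980) + (75s^3 − 900s^2 + 5250s − 18375)
  s^4 − 16s^3 + 118s^2 − 525s + 980 = ((1/75)s − 4/75)(75s^3 − 900s^2 + 5250s − 18375) + (0)
Last nonzero remainder: 75s^3 − 900s^2 + 5250s − 18375. Dividing through by 75 gives the monic gcd s^3 − 12s^2 + 70s − 245.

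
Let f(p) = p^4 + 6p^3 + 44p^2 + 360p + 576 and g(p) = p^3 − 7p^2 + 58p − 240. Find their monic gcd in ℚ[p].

Apply the Euclidean algorithm:
  p^4 + 6p^3 + 44p^2 + 360p + 576 = (p + 13)(p^3 − 7p^2 + 58p − 240) + (77p^2 − 154p + 3696)
  p^3 − 7p^2 + 58p − 240 = ((1/77)p − 5/77)(77p^2 − 154p + 3696) + (0)
Last nonzero remainder: 77p^2 − 154p + 3696. Dividing through by 77 gives the monic gcd p^2 − 2p + 48.

p^2 − 2p + 48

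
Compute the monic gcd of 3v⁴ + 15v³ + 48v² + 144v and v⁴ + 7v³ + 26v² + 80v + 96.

v³ + 5v² + 16v + 48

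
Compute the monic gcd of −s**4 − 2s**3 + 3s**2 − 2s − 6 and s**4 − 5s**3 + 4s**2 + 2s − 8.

s**3 − s**2 + 2

Repeated division with remainder:
  −s**4 − 2s**3 + 3s**2 − 2s − 6 = (−1)(s**4 − 5s**3 + 4s**2 + 2s − 8) + (−7s**3 + 7s**2 − 14)
  s**4 − 5s**3 + 4s**2 + 2s − 8 = (−(1/7)s + 4/7)(−7s**3 + 7s**2 − 14) + (0)
Last nonzero remainder: −7s**3 + 7s**2 − 14. Dividing through by −7 gives the monic gcd s**3 − s**2 + 2.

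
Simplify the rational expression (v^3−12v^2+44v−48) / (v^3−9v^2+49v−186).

(v^2−6v+8)/(v^2−3v+31)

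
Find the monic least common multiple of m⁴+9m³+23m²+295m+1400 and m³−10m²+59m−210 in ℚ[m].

m⁵+3m⁴−31m³+157m²−370m−8400

Euclidean algorithm in ℚ[m]:
  m⁴+9m³+23m²+295m+1400 = (m+19)(m³−10m²+59m−210) + (154m²−616m+5390)
  m³−10m²+59m−210 = ((1/154)m−3/77)(154m²−616m+5390) + (0)
Last nonzero remainder: 154m²−616m+5390. Dividing through by 154 gives the monic gcd m²−4m+35.
Then lcm(f, g) = f·g / gcd(f, g); expanding and making the result monic gives the answer.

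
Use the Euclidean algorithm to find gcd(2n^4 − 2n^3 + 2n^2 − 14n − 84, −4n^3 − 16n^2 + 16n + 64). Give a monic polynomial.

n + 2

Repeated division with remainder:
  2n^4 − 2n^3 + 2n^2 − 14n − 84 = (−(1/2)n + 5/2)(−4n^3 − 16n^2 + 16n + 64) + (50n^2 − 22n − 244)
  −4n^3 − 16n^2 + 16n + 64 = (−(2/25)n − 222/625)(50n^2 − 22n − 244) + (−(7084/625)n − 14168/625)
  50n^2 − 22n − 244 = (−(15625/3542)n + 38125/3542)(−(7084/625)n − 14168/625) + (0)
Last nonzero remainder: −(7084/625)n − 14168/625. Dividing through by −7084/625 gives the monic gcd n + 2.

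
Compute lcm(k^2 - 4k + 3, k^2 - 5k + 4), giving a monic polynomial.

k^3 - 8k^2 + 19k - 12

By polynomial division,
  k^2 - 4k + 3 = (k^2 - 5k + 4) + (k - 1)
  k^2 - 5k + 4 = (k - 4)(k - 1) + (0)
The last nonzero remainder k - 1 is already monic.
Then lcm(f, g) = f·g / gcd(f, g); expanding and making the result monic gives the answer.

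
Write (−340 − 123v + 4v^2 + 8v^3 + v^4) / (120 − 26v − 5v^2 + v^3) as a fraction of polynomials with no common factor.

Euclidean algorithm in ℚ[v]:
  v^4 + 8v^3 + 4v^2 − 123v − 340 = (v + 13)(v^3 − 5v^2 − 26v + 120) + (95v^2 + 95v − 1900)
  v^3 − 5v^2 − 26v + 120 = ((1/95)v − 6/95)(95v^2 + 95v − 1900) + (0)
Last nonzero remainder: 95v^2 + 95v − 1900. Dividing through by 95 gives the monic gcd v^2 + v − 20.
Cancel v^2 + v − 20 from numerator and denominator to get the reduced form.

(17 + 7v + v^2)/(−6 + v)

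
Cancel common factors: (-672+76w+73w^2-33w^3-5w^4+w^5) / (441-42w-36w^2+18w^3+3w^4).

By polynomial division,
  w^5-5w^4-33w^3+73w^2+76w-672 = ((1/3)w-11/3)(3w^4+18w^3-36w^2-42w+441) + (45w^3-45w^2-225w+945)
  3w^4+18w^3-36w^2-42w+441 = ((1/15)w+7/15)(45w^3-45w^2-225w+945) + (0)
Last nonzero remainder: 45w^3-45w^2-225w+945. Dividing through by 45 gives the monic gcd w^3-w^2-5w+21.
Cancel w^3-w^2-5w+21 from numerator and denominator to get the reduced form.

(-32-4w+w^2)/(21+3w)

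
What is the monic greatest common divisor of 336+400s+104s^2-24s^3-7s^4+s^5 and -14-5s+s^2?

Apply the Euclidean algorithm:
  s^5-7s^4-24s^3+104s^2+400s+336 = (s^3-2s^2-20s-24)(s^2-5s-14) + (0)
The last nonzero remainder s^2-5s-14 is already monic.

-14-5s+s^2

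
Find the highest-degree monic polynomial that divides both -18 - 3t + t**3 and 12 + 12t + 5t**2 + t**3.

Repeated division with remainder:
  t**3 - 3t - 18 = (t**3 + 5t**2 + 12t + 12) + (-5t**2 - 15t - 30)
  t**3 + 5t**2 + 12t + 12 = (-(1/5)t - 2/5)(-5t**2 - 15t - 30) + (0)
Last nonzero remainder: -5t**2 - 15t - 30. Dividing through by -5 gives the monic gcd t**2 + 3t + 6.

6 + 3t + t**2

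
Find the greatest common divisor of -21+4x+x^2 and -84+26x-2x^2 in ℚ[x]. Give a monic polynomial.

Apply the Euclidean algorithm:
  x^2+4x-21 = (-1/2)(-2x^2+26x-84) + (17x-63)
  -2x^2+26x-84 = (-(2/17)x+316/289)(17x-63) + (-4368/289)
  17x-63 = (-(4913/4368)x+867/208)(-4368/289) + (0)
The last nonzero remainder is the constant -4368/289, so the polynomials are coprime and gcd = 1.

1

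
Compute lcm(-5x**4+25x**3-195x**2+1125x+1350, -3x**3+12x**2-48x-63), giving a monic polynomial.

Repeated division with remainder:
  -5x**4+25x**3-195x**2+1125x+1350 = ((5/3)x-5/3)(-3x**3+12x**2-48x-63) + (-95x**2+1150x+1245)
  -3x**3+12x**2-48x-63 = ((3/95)x+462/1805)(-95x**2+1150x+1245) + (-(137781/361)x-137781/361)
  -95x**2+1150x+1245 = ((34295/137781)x-149815/45927)(-(137781/361)x-137781/361) + (0)
Last nonzero remainder: -(137781/361)x-137781/361. Dividing through by -137781/361 gives the monic gcd x+1.
Then lcm(f, g) = f·g / gcd(f, g); expanding and making the result monic gives the answer.

x**6-10x**5+85x**4-525x**3+1674x**2-3375x-5670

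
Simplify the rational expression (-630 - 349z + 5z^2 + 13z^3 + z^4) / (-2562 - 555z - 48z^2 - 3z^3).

Repeated division with remainder:
  z^4 + 13z^3 + 5z^2 - 349z - 630 = (-(1/3)z + 1)(-3z^3 - 48z^2 - 555z - 2562) + (-132z^2 - 648z + 1932)
  -3z^3 - 48z^2 - 555z - 2562 = ((1/44)z + 61/242)(-132z^2 - 648z + 1932) + (-(52704/121)z - 368928/121)
  -132z^2 - 648z + 1932 = ((1331/4392)z - 2783/4392)(-(52704/121)z - 368928/121) + (0)
Last nonzero remainder: -(52704/121)z - 368928/121. Dividing through by -52704/121 gives the monic gcd z + 7.
Cancel z + 7 from numerator and denominator to get the reduced form.

(90 + 37z - 6z^2 - z^3)/(366 + 27z + 3z^2)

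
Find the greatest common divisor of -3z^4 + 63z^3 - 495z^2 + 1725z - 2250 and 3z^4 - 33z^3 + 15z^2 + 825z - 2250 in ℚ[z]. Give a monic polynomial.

z^3 - 16z^2 + 85z - 150

Apply the Euclidean algorithm:
  -3z^4 + 63z^3 - 495z^2 + 1725z - 2250 = (-1)(3z^4 - 33z^3 + 15z^2 + 825z - 2250) + (30z^3 - 480z^2 + 2550z - 4500)
  3z^4 - 33z^3 + 15z^2 + 825z - 2250 = ((1/10)z + 1/2)(30z^3 - 480z^2 + 2550z - 4500) + (0)
Last nonzero remainder: 30z^3 - 480z^2 + 2550z - 4500. Dividing through by 30 gives the monic gcd z^3 - 16z^2 + 85z - 150.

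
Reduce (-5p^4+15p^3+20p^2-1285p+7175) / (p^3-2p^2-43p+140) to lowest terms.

Repeated division with remainder:
  -5p^4+15p^3+20p^2-1285p+7175 = (-5p+5)(p^3-2p^2-43p+140) + (-185p^2-370p+6475)
  p^3-2p^2-43p+140 = (-(1/185)p+4/185)(-185p^2-370p+6475) + (0)
Last nonzero remainder: -185p^2-370p+6475. Dividing through by -185 gives the monic gcd p^2+2p-35.
Cancel p^2+2p-35 from numerator and denominator to get the reduced form.

(-5p^2+25p-205)/(p-4)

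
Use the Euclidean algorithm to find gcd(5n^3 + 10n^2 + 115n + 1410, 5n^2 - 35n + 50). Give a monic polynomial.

1

By polynomial division,
  5n^3 + 10n^2 + 115n + 1410 = (n + 9)(5n^2 - 35n + 50) + (380n + 960)
  5n^2 - 35n + 50 = ((1/76)n - 181/1444)(380n + 960) + (61490/361)
  380n + 960 = ((13718/6149)n + 34656/6149)(61490/361) + (0)
The last nonzero remainder is the constant 61490/361, so the polynomials are coprime and gcd = 1.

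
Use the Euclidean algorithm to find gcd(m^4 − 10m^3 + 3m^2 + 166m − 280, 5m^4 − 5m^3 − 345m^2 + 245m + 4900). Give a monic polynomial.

Apply the Euclidean algorithm:
  m^4 − 10m^3 + 3m^2 + 166m − 280 = (1/5)(5m^4 − 5m^3 − 345m^2 + 245m + 4900) + (−9m^3 + 72m^2 + 117m − 1260)
  5m^4 − 5m^3 − 345m^2 + 245m + 4900 = (−(5/9)m − 35/9)(−9m^3 + 72m^2 + 117m − 1260) + (0)
Last nonzero remainder: −9m^3 + 72m^2 + 117m − 1260. Dividing through by −9 gives the monic gcd m^3 − 8m^2 − 13m + 140.

m^3 − 8m^2 − 13m + 140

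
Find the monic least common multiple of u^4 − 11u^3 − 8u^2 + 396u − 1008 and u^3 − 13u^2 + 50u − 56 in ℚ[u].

Repeated division with remainder:
  u^4 − 11u^3 − 8u^2 + 396u − 1008 = (u + 2)(u^3 − 13u^2 + 50u − 56) + (−32u^2 + 352u − 896)
  u^3 − 13u^2 + 50u − 56 = (−(1/32)u + 1/16)(−32u^2 + 352u − 896) + (0)
Last nonzero remainder: −32u^2 + 352u − 896. Dividing through by −32 gives the monic gcd u^2 − 11u + 28.
Then lcm(f, g) = f·g / gcd(f, g); expanding and making the result monic gives the answer.

u^5 − 13u^4 + 14u^3 + 412u^2 − 1800u + 2016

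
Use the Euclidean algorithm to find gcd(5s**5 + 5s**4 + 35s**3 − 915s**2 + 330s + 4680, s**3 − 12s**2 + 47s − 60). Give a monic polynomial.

s**2 − 7s + 12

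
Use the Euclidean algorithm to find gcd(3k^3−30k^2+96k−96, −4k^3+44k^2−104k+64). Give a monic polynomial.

k−2

Repeated division with remainder:
  3k^3−30k^2+96k−96 = (−3/4)(−4k^3+44k^2−104k+64) + (3k^2+18k−48)
  −4k^3+44k^2−104k+64 = (−(4/3)k+68/3)(3k^2+18k−48) + (−576k+1152)
  3k^2+18k−48 = (−(1/192)k−1/24)(−576k+1152) + (0)
Last nonzero remainder: −576k+1152. Dividing through by −576 gives the monic gcd k−2.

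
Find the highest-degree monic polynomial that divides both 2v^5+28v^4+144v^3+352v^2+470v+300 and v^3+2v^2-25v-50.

v^2+7v+10

Euclidean algorithm in ℚ[v]:
  2v^5+28v^4+144v^3+352v^2+470v+300 = (2v^2+24v+146)(v^3+2v^2-25v-50) + (760v^2+5320v+7600)
  v^3+2v^2-25v-50 = ((1/760)v-1/152)(760v^2+5320v+7600) + (0)
Last nonzero remainder: 760v^2+5320v+7600. Dividing through by 760 gives the monic gcd v^2+7v+10.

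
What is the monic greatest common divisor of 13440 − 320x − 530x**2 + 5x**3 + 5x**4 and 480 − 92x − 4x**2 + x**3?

Apply the Euclidean algorithm:
  5x**4 + 5x**3 − 530x**2 − 320x + 13440 = (5x + 25)(x**3 − 4x**2 − 92x + 480) + (30x**2 − 420x + 1440)
  x**3 − 4x**2 − 92x + 480 = ((1/30)x + 1/3)(30x**2 − 420x + 1440) + (0)
Last nonzero remainder: 30x**2 − 420x + 1440. Dividing through by 30 gives the monic gcd x**2 − 14x + 48.

48 − 14x + x**2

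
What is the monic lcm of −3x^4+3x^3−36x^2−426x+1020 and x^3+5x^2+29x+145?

x^6−x^5+41x^4+113x^3+8x^2+4118x−9860

Repeated division with remainder:
  −3x^4+3x^3−36x^2−426x+1020 = (−3x+18)(x^3+5x^2+29x+145) + (−39x^2−513x−1590)
  x^3+5x^2+29x+145 = (−(1/39)x+106/507)(−39x^2−513x−1590) + ((16137/169)x+80685/169)
  −39x^2−513x−1590 = (−(2197/5379)x−17914/5379)((16137/169)x+80685/169) + (0)
Last nonzero remainder: (16137/169)x+80685/169. Dividing through by 16137/169 gives the monic gcd x+5.
Then lcm(f, g) = f·g / gcd(f, g); expanding and making the result monic gives the answer.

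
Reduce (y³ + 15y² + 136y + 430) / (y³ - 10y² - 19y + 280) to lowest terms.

(y² + 10y + 86)/(y² - 15y + 56)

Apply the Euclidean algorithm:
  y³ + 15y² + 136y + 430 = (y³ - 10y² - 19y + 280) + (25y² + 155y + 150)
  y³ - 10y² - 19y + 280 = ((1/25)y - 81/125)(25y² + 155y + 150) + ((1886/25)y + 1886/5)
  25y² + 155y + 150 = ((625/1886)y + 375/943)((1886/25)y + 1886/5) + (0)
Last nonzero remainder: (1886/25)y + 1886/5. Dividing through by 1886/25 gives the monic gcd y + 5.
Cancel y + 5 from numerator and denominator to get the reduced form.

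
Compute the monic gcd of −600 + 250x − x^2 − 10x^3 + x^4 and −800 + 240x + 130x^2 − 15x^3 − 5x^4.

−20 + x + x^2

Repeated division with remainder:
  x^4 − 10x^3 − x^2 + 250x − 600 = (−1/5)(−5x^4 − 15x^3 + 130x^2 + 240x − 800) + (−13x^3 + 25x^2 + 298x − 760)
  −5x^4 − 15x^3 + 130x^2 + 240x − 800 = ((5/13)x + 320/169)(−13x^3 + 25x^2 + 298x − 760) + (−(5400/169)x^2 − (5400/169)x + 108000/169)
  −13x^3 + 25x^2 + 298x − 760 = ((2197/5400)x − 3211/2700)(−(5400/169)x^2 − (5400/169)x + 108000/169) + (0)
Last nonzero remainder: −(5400/169)x^2 − (5400/169)x + 108000/169. Dividing through by −5400/169 gives the monic gcd x^2 + x − 20.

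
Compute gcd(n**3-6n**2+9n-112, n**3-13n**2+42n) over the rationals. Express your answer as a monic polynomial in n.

n-7

Apply the Euclidean algorithm:
  n**3-6n**2+9n-112 = (n**3-13n**2+42n) + (7n**2-33n-112)
  n**3-13n**2+42n = ((1/7)n-58/49)(7n**2-33n-112) + ((928/49)n-928/7)
  7n**2-33n-112 = ((343/928)n+49/58)((928/49)n-928/7) + (0)
Last nonzero remainder: (928/49)n-928/7. Dividing through by 928/49 gives the monic gcd n-7.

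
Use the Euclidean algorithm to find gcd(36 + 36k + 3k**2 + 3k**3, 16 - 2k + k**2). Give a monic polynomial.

Apply the Euclidean algorithm:
  3k**3 + 3k**2 + 36k + 36 = (3k + 9)(k**2 - 2k + 16) + (6k - 108)
  k**2 - 2k + 16 = ((1/6)k + 8/3)(6k - 108) + (304)
  6k - 108 = ((3/152)k - 27/76)(304) + (0)
The last nonzero remainder is the constant 304, so the polynomials are coprime and gcd = 1.

1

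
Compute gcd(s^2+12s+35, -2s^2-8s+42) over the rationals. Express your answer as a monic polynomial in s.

s+7

Apply the Euclidean algorithm:
  s^2+12s+35 = (-1/2)(-2s^2-8s+42) + (8s+56)
  -2s^2-8s+42 = (-(1/4)s+3/4)(8s+56) + (0)
Last nonzero remainder: 8s+56. Dividing through by 8 gives the monic gcd s+7.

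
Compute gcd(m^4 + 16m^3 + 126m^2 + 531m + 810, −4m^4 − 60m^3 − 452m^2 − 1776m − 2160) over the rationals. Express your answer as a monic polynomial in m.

m^3 + 13m^2 + 87m + 270

Repeated division with remainder:
  m^4 + 16m^3 + 126m^2 + 531m + 810 = (−1/4)(−4m^4 − 60m^3 − 452m^2 − 1776m − 2160) + (m^3 + 13m^2 + 87m + 270)
  −4m^4 − 60m^3 − 452m^2 − 1776m − 2160 = (−4m − 8)(m^3 + 13m^2 + 87m + 270) + (0)
The last nonzero remainder m^3 + 13m^2 + 87m + 270 is already monic.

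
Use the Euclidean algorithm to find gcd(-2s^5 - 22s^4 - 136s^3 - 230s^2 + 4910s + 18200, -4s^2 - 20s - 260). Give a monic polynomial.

By polynomial division,
  -2s^5 - 22s^4 - 136s^3 - 230s^2 + 4910s + 18200 = ((1/2)s^3 + 3s^2 - (27/2)s - 70)(-4s^2 - 20s - 260) + (0)
Last nonzero remainder: -4s^2 - 20s - 260. Dividing through by -4 gives the monic gcd s^2 + 5s + 65.

s^2 + 5s + 65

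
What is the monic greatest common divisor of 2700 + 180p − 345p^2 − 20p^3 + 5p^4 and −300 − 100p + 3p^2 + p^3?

−30 − 7p + p^2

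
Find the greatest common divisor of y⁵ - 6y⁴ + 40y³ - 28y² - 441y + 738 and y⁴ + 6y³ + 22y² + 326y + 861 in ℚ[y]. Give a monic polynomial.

Euclidean algorithm in ℚ[y]:
  y⁵ - 6y⁴ + 40y³ - 28y² - 441y + 738 = (y - 12)(y⁴ + 6y³ + 22y² + 326y + 861) + (90y³ - 90y² + 2610y + 11070)
  y⁴ + 6y³ + 22y² + 326y + 861 = ((1/90)y + 7/90)(90y³ - 90y² + 2610y + 11070) + (0)
Last nonzero remainder: 90y³ - 90y² + 2610y + 11070. Dividing through by 90 gives the monic gcd y³ - y² + 29y + 123.

y³ - y² + 29y + 123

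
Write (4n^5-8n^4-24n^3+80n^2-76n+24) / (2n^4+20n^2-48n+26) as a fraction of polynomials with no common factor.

(2n^3-14n+12)/(n^2+2n+13)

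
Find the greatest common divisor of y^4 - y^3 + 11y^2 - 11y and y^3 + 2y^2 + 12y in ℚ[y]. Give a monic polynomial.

By polynomial division,
  y^4 - y^3 + 11y^2 - 11y = (y - 3)(y^3 + 2y^2 + 12y) + (5y^2 + 25y)
  y^3 + 2y^2 + 12y = ((1/5)y - 3/5)(5y^2 + 25y) + (27y)
  5y^2 + 25y = ((5/27)y + 25/27)(27y) + (0)
Last nonzero remainder: 27y. Dividing through by 27 gives the monic gcd y.

y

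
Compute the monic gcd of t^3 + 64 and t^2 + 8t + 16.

t + 4

Euclidean algorithm in ℚ[t]:
  t^3 + 64 = (t - 8)(t^2 + 8t + 16) + (48t + 192)
  t^2 + 8t + 16 = ((1/48)t + 1/12)(48t + 192) + (0)
Last nonzero remainder: 48t + 192. Dividing through by 48 gives the monic gcd t + 4.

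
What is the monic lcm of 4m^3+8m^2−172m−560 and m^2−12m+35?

m^4−3m^3−53m^2+75m+700

Repeated division with remainder:
  4m^3+8m^2−172m−560 = (4m+56)(m^2−12m+35) + (360m−2520)
  m^2−12m+35 = ((1/360)m−1/72)(360m−2520) + (0)
Last nonzero remainder: 360m−2520. Dividing through by 360 gives the monic gcd m−7.
Then lcm(f, g) = f·g / gcd(f, g); expanding and making the result monic gives the answer.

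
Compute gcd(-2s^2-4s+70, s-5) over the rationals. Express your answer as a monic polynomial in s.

s-5

Euclidean algorithm in ℚ[s]:
  -2s^2-4s+70 = (-2s-14)(s-5) + (0)
The last nonzero remainder s-5 is already monic.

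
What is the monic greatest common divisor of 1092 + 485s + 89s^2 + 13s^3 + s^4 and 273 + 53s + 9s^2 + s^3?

273 + 53s + 9s^2 + s^3

Repeated division with remainder:
  s^4 + 13s^3 + 89s^2 + 485s + 1092 = (s + 4)(s^3 + 9s^2 + 53s + 273) + (0)
The last nonzero remainder s^3 + 9s^2 + 53s + 273 is already monic.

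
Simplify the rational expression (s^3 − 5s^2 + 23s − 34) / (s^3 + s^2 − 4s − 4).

(s^2 − 3s + 17)/(s^2 + 3s + 2)

Apply the Euclidean algorithm:
  s^3 − 5s^2 + 23s − 34 = (s^3 + s^2 − 4s − 4) + (−6s^2 + 27s − 30)
  s^3 + s^2 − 4s − 4 = (−(1/6)s − 11/12)(−6s^2 + 27s − 30) + ((63/4)s − 63/2)
  −6s^2 + 27s − 30 = (−(8/21)s + 20/21)((63/4)s − 63/2) + (0)
Last nonzero remainder: (63/4)s − 63/2. Dividing through by 63/4 gives the monic gcd s − 2.
Cancel s − 2 from numerator and denominator to get the reduced form.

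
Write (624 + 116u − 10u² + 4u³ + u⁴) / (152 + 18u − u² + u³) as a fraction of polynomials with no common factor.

Repeated division with remainder:
  u⁴ + 4u³ − 10u² + 116u + 624 = (u + 5)(u³ − u² + 18u + 152) + (−23u² − 126u − 136)
  u³ − u² + 18u + 152 = (−(1/23)u + 149/529)(−23u² − 126u − 136) + ((25168/529)u + 100672/529)
  −23u² − 126u − 136 = (−(12167/25168)u − 8993/12584)((25168/529)u + 100672/529) + (0)
Last nonzero remainder: (25168/529)u + 100672/529. Dividing through by 25168/529 gives the monic gcd u + 4.
Cancel u + 4 from numerator and denominator to get the reduced form.

(156 − 10u + u³)/(38 − 5u + u²)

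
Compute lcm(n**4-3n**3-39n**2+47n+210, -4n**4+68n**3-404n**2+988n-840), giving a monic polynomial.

Apply the Euclidean algorithm:
  n**4-3n**3-39n**2+47n+210 = (-1/4)(-4n**4+68n**3-404n**2+988n-840) + (14n**3-140n**2+294n)
  -4n**4+68n**3-404n**2+988n-840 = (-(2/7)n+2)(14n**3-140n**2+294n) + (-40n**2+400n-840)
  14n**3-140n**2+294n = (-(7/20)n)(-40n**2+400n-840) + (0)
Last nonzero remainder: -40n**2+400n-840. Dividing through by -40 gives the monic gcd n**2-10n+21.
Then lcm(f, g) = f·g / gcd(f, g); expanding and making the result monic gives the answer.

n**6-10n**5-8n**4+290n**3-509n**2-1000n+2100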